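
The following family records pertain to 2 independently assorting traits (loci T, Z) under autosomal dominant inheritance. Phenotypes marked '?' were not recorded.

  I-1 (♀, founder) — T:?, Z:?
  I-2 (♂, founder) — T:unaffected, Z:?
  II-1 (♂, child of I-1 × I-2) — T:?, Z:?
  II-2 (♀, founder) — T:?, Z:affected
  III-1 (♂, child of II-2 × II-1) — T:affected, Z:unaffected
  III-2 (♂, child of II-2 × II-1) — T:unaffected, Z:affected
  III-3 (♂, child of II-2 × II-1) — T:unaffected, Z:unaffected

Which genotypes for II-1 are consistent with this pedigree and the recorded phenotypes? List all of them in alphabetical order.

T/I-1 ? ·: tt|Tt|TT
T/I-2 un ·: tt
T/II-1 ? I-1×I-2: tt|Tt
T/II-2 ? ·: tt|Tt
T/III-1 aff II-2×II-1: Tt|TT
T/III-2 un II-2×II-1: tt
T/III-3 un II-2×II-1: tt
⇒ T over [I-1,I-2,II-1,II-2,III-1,III-2,III-3]: 8 consistent
Z/I-1 ? ·: zz|Zz|ZZ
Z/I-2 ? ·: zz|Zz|ZZ
Z/II-1 ? I-1×I-2: zz|Zz
Z/II-2 aff ·: Zz
Z/III-1 un II-2×II-1: zz
Z/III-2 aff II-2×II-1: Zz|ZZ
Z/III-3 un II-2×II-1: zz
⇒ Z over [I-1,I-2,II-1,II-2,III-1,III-2,III-3]: 18 consistent

II-1 ∈ {Tt Zz, Tt zz, tt Zz, tt zz}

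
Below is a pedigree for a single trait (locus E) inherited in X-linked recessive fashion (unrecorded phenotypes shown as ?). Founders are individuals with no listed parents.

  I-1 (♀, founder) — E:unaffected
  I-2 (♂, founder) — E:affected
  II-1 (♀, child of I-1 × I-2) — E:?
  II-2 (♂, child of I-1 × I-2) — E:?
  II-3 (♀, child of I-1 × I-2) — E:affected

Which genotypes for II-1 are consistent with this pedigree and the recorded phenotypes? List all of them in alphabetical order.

II-1 ∈ {X^EX^e, X^eX^e}

E/I-1 un ·: X^EX^e
E/I-2 aff ·: X^eY
E/II-1 ? I-1×I-2: X^EX^e|X^eX^e
E/II-2 ? I-1×I-2: X^EY|X^eY
E/II-3 aff I-1×I-2: X^eX^e
⇒ E over [I-1,I-2,II-1,II-2,II-3]: 4 consistent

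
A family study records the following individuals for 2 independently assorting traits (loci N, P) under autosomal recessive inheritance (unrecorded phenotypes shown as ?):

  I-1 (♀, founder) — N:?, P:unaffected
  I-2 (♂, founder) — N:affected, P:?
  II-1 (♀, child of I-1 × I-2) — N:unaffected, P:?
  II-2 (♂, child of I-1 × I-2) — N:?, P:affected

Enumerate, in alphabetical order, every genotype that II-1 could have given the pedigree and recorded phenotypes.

N/I-1 ? ·: NN|Nn
N/I-2 aff ·: nn
N/II-1 un I-1×I-2: Nn
N/II-2 ? I-1×I-2: Nn|nn
⇒ N over [I-1,I-2,II-1,II-2]: 3 consistent
P/I-1 un ·: Pp
P/I-2 ? ·: Pp|pp
P/II-1 ? I-1×I-2: PP|Pp|pp
P/II-2 aff I-1×I-2: pp
⇒ P over [I-1,I-2,II-1,II-2]: 5 consistent

II-1 ∈ {Nn PP, Nn Pp, Nn pp}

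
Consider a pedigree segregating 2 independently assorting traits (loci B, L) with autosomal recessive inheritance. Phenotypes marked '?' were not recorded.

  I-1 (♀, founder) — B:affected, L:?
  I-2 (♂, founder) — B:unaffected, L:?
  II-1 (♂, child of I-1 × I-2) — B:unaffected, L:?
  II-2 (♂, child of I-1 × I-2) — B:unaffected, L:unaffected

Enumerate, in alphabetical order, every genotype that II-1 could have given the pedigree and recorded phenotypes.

II-1 ∈ {Bb LL, Bb Ll, Bb ll}

B/I-1 aff ·: bb
B/I-2 un ·: BB|Bb
B/II-1 un I-1×I-2: Bb
B/II-2 un I-1×I-2: Bb
⇒ B over [I-1,I-2,II-1,II-2]: 2 consistent
L/I-1 ? ·: LL|Ll|ll
L/I-2 ? ·: LL|Ll|ll
L/II-1 ? I-1×I-2: LL|Ll|ll
L/II-2 un I-1×I-2: LL|Ll
⇒ L over [I-1,I-2,II-1,II-2]: 21 consistent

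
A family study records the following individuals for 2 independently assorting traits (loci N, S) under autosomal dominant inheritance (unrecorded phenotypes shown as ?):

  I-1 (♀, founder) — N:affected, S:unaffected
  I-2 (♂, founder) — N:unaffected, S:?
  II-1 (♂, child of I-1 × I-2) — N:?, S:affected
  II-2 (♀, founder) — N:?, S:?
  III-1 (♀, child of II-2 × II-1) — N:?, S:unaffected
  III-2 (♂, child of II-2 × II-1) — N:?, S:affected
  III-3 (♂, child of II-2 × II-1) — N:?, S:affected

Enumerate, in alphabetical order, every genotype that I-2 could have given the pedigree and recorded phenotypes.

N/I-1 aff ·: Nn|NN
N/I-2 un ·: nn
N/II-1 ? I-1×I-2: nn|Nn
N/II-2 ? ·: nn|Nn|NN
N/III-1 ? II-2×II-1: nn|Nn|NN
N/III-2 ? II-2×II-1: nn|Nn|NN
N/III-3 ? II-2×II-1: nn|Nn|NN
⇒ N over [I-1,I-2,II-1,II-2,III-1,III-2,III-3]: 96 consistent
S/I-1 un ·: ss
S/I-2 ? ·: Ss|SS
S/II-1 aff I-1×I-2: Ss
S/II-2 ? ·: ss|Ss
S/III-1 un II-2×II-1: ss
S/III-2 aff II-2×II-1: Ss|SS
S/III-3 aff II-2×II-1: Ss|SS
⇒ S over [I-1,I-2,II-1,II-2,III-1,III-2,III-3]: 10 consistent

I-2 ∈ {nn SS, nn Ss}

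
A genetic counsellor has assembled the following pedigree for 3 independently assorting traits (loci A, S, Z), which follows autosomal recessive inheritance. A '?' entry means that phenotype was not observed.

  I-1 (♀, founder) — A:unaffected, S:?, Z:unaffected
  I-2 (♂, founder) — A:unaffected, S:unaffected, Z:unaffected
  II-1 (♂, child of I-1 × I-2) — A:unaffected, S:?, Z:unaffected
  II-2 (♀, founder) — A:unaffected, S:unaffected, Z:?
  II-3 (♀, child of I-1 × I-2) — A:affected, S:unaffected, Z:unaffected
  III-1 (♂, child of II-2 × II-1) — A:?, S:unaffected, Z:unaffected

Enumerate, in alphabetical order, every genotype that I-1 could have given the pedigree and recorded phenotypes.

I-1 ∈ {Aa SS ZZ, Aa SS Zz, Aa Ss ZZ, Aa Ss Zz, Aa ss ZZ, Aa ss Zz}

A/I-1 un ·: Aa
A/I-2 un ·: Aa
A/II-1 un I-1×I-2: AA|Aa
A/II-2 un ·: AA|Aa
A/II-3 aff I-1×I-2: aa
A/III-1 ? II-2×II-1: AA|Aa|aa
⇒ A over [I-1,I-2,II-1,II-2,II-3,III-1]: 8 consistent
S/I-1 ? ·: SS|Ss|ss
S/I-2 un ·: SS|Ss
S/II-1 ? I-1×I-2: SS|Ss|ss
S/II-2 un ·: SS|Ss
S/II-3 un I-1×I-2: SS|Ss
S/III-1 un II-2×II-1: SS|Ss
⇒ S over [I-1,I-2,II-1,II-2,II-3,III-1]: 59 consistent
Z/I-1 un ·: ZZ|Zz
Z/I-2 un ·: ZZ|Zz
Z/II-1 un I-1×I-2: ZZ|Zz
Z/II-2 ? ·: ZZ|Zz|zz
Z/II-3 un I-1×I-2: ZZ|Zz
Z/III-1 un II-2×II-1: ZZ|Zz
⇒ Z over [I-1,I-2,II-1,II-2,II-3,III-1]: 58 consistent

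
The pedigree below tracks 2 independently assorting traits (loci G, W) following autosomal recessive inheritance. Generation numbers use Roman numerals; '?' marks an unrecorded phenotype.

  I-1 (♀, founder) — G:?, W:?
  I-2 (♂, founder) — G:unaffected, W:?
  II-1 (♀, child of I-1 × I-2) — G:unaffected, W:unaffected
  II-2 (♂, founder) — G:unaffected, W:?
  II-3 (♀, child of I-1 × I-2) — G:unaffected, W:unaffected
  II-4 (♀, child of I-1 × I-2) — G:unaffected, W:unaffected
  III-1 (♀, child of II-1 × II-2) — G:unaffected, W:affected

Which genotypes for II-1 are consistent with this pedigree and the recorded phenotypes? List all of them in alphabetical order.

G/I-1 ? ·: GG|Gg|gg
G/I-2 un ·: GG|Gg
G/II-1 un I-1×I-2: GG|Gg
G/II-2 un ·: GG|Gg
G/II-3 un I-1×I-2: GG|Gg
G/II-4 un I-1×I-2: GG|Gg
G/III-1 un II-1×II-2: GG|Gg
⇒ G over [I-1,I-2,II-1,II-2,II-3,II-4,III-1]: 95 consistent
W/I-1 ? ·: WW|Ww|ww
W/I-2 ? ·: WW|Ww|ww
W/II-1 un I-1×I-2: Ww
W/II-2 ? ·: Ww|ww
W/II-3 un I-1×I-2: WW|Ww
W/II-4 un I-1×I-2: WW|Ww
W/III-1 aff II-1×II-2: ww
⇒ W over [I-1,I-2,II-1,II-2,II-3,II-4,III-1]: 32 consistent

II-1 ∈ {GG Ww, Gg Ww}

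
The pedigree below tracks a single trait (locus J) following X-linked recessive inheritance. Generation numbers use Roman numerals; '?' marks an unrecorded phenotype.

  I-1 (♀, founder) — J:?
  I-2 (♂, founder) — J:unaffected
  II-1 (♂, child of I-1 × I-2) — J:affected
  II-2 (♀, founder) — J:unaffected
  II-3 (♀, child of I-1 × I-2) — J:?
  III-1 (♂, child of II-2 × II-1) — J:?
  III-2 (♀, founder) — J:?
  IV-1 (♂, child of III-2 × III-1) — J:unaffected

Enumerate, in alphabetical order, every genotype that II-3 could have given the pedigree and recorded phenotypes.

II-3 ∈ {X^JX^J, X^JX^j}

J/I-1 ? ·: X^JX^j|X^jX^j
J/I-2 un ·: X^JY
J/II-1 aff I-1×I-2: X^jY
J/II-2 un ·: X^JX^J|X^JX^j
J/II-3 ? I-1×I-2: X^JX^J|X^JX^j
J/III-1 ? II-2×II-1: X^JY|X^jY
J/III-2 ? ·: X^JX^J|X^JX^j
J/IV-1 un III-2×III-1: X^JY
⇒ J over [I-1,I-2,II-1,II-2,II-3,III-1,III-2,IV-1]: 18 consistent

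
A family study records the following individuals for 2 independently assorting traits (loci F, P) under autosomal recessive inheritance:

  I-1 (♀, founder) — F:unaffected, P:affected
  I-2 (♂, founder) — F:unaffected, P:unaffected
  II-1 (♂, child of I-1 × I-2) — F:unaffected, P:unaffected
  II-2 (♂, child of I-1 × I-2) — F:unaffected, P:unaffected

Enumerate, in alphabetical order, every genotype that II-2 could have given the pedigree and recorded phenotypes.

II-2 ∈ {FF Pp, Ff Pp}

F/I-1 un ·: FF|Ff
F/I-2 un ·: FF|Ff
F/II-1 un I-1×I-2: FF|Ff
F/II-2 un I-1×I-2: FF|Ff
⇒ F over [I-1,I-2,II-1,II-2]: 13 consistent
P/I-1 aff ·: pp
P/I-2 un ·: PP|Pp
P/II-1 un I-1×I-2: Pp
P/II-2 un I-1×I-2: Pp
⇒ P over [I-1,I-2,II-1,II-2]: 2 consistent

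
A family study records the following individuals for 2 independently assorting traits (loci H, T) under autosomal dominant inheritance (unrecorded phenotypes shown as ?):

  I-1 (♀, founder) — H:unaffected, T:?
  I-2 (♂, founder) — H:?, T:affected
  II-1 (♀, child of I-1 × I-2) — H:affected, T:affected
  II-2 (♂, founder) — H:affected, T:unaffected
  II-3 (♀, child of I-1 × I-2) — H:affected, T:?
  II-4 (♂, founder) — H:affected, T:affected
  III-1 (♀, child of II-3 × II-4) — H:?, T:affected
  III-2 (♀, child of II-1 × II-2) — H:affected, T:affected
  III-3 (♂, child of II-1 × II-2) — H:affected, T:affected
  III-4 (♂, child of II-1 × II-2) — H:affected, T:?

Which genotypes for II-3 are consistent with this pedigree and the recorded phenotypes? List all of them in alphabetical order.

II-3 ∈ {Hh TT, Hh Tt, Hh tt}

H/I-1 un ·: hh
H/I-2 ? ·: Hh|HH
H/II-1 aff I-1×I-2: Hh
H/II-2 aff ·: Hh|HH
H/II-3 aff I-1×I-2: Hh
H/II-4 aff ·: Hh|HH
H/III-1 ? II-3×II-4: hh|Hh|HH
H/III-2 aff II-1×II-2: Hh|HH
H/III-3 aff II-1×II-2: Hh|HH
H/III-4 aff II-1×II-2: Hh|HH
⇒ H over [I-1,I-2,II-1,II-2,II-3,II-4,III-1,III-2,III-3,III-4]: 160 consistent
T/I-1 ? ·: tt|Tt|TT
T/I-2 aff ·: Tt|TT
T/II-1 aff I-1×I-2: Tt|TT
T/II-2 un ·: tt
T/II-3 ? I-1×I-2: tt|Tt|TT
T/II-4 aff ·: Tt|TT
T/III-1 aff II-3×II-4: Tt|TT
T/III-2 aff II-1×II-2: Tt
T/III-3 aff II-1×II-2: Tt
T/III-4 ? II-1×II-2: tt|Tt
⇒ T over [I-1,I-2,II-1,II-2,II-3,II-4,III-1,III-2,III-3,III-4]: 92 consistent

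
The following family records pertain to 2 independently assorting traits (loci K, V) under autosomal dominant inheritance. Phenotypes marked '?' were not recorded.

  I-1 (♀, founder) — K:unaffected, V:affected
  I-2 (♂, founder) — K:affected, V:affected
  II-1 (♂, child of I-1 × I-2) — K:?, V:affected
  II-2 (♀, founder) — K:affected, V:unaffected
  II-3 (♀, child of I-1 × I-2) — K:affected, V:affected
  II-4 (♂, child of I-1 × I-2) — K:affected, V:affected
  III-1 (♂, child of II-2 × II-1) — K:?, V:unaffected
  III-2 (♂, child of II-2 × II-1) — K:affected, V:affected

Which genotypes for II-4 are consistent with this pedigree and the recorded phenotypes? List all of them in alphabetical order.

II-4 ∈ {Kk VV, Kk Vv}

K/I-1 un ·: kk
K/I-2 aff ·: Kk|KK
K/II-1 ? I-1×I-2: kk|Kk
K/II-2 aff ·: Kk|KK
K/II-3 aff I-1×I-2: Kk
K/II-4 aff I-1×I-2: Kk
K/III-1 ? II-2×II-1: kk|Kk|KK
K/III-2 aff II-2×II-1: Kk|KK
⇒ K over [I-1,I-2,II-1,II-2,II-3,II-4,III-1,III-2]: 23 consistent
V/I-1 aff ·: Vv|VV
V/I-2 aff ·: Vv|VV
V/II-1 aff I-1×I-2: Vv
V/II-2 un ·: vv
V/II-3 aff I-1×I-2: Vv|VV
V/II-4 aff I-1×I-2: Vv|VV
V/III-1 un II-2×II-1: vv
V/III-2 aff II-2×II-1: Vv
⇒ V over [I-1,I-2,II-1,II-2,II-3,II-4,III-1,III-2]: 12 consistent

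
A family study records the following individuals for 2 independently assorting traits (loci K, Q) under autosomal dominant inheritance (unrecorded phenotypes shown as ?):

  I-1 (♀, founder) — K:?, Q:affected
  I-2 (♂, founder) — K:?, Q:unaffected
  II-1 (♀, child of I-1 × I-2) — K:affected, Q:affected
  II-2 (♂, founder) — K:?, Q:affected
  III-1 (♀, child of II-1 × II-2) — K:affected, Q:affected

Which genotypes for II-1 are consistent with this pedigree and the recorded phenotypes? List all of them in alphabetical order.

II-1 ∈ {KK Qq, Kk Qq}

K/I-1 ? ·: kk|Kk|KK
K/I-2 ? ·: kk|Kk|KK
K/II-1 aff I-1×I-2: Kk|KK
K/II-2 ? ·: kk|Kk|KK
K/III-1 aff II-1×II-2: Kk|KK
⇒ K over [I-1,I-2,II-1,II-2,III-1]: 51 consistent
Q/I-1 aff ·: Qq|QQ
Q/I-2 un ·: qq
Q/II-1 aff I-1×I-2: Qq
Q/II-2 aff ·: Qq|QQ
Q/III-1 aff II-1×II-2: Qq|QQ
⇒ Q over [I-1,I-2,II-1,II-2,III-1]: 8 consistent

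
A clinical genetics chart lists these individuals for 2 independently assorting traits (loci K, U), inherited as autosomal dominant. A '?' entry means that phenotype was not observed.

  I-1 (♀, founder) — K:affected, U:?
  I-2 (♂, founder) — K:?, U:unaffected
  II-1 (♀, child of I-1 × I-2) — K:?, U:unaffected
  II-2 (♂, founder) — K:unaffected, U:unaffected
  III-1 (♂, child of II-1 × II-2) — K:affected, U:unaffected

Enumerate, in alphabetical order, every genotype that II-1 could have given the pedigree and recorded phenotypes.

K/I-1 aff ·: Kk|KK
K/I-2 ? ·: kk|Kk|KK
K/II-1 ? I-1×I-2: Kk|KK
K/II-2 un ·: kk
K/III-1 aff II-1×II-2: Kk
⇒ K over [I-1,I-2,II-1,II-2,III-1]: 9 consistent
U/I-1 ? ·: uu|Uu
U/I-2 un ·: uu
U/II-1 un I-1×I-2: uu
U/II-2 un ·: uu
U/III-1 un II-1×II-2: uu
⇒ U over [I-1,I-2,II-1,II-2,III-1]: 2 consistent

II-1 ∈ {KK uu, Kk uu}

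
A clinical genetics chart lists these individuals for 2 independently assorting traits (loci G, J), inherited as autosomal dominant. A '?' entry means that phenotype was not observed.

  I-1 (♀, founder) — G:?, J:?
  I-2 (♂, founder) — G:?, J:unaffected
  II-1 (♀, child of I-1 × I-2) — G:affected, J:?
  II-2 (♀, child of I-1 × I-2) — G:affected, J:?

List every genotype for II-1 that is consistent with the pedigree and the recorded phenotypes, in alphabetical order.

II-1 ∈ {GG Jj, GG jj, Gg Jj, Gg jj}

G/I-1 ? ·: gg|Gg|GG
G/I-2 ? ·: gg|Gg|GG
G/II-1 aff I-1×I-2: Gg|GG
G/II-2 aff I-1×I-2: Gg|GG
⇒ G over [I-1,I-2,II-1,II-2]: 17 consistent
J/I-1 ? ·: jj|Jj|JJ
J/I-2 un ·: jj
J/II-1 ? I-1×I-2: jj|Jj
J/II-2 ? I-1×I-2: jj|Jj
⇒ J over [I-1,I-2,II-1,II-2]: 6 consistent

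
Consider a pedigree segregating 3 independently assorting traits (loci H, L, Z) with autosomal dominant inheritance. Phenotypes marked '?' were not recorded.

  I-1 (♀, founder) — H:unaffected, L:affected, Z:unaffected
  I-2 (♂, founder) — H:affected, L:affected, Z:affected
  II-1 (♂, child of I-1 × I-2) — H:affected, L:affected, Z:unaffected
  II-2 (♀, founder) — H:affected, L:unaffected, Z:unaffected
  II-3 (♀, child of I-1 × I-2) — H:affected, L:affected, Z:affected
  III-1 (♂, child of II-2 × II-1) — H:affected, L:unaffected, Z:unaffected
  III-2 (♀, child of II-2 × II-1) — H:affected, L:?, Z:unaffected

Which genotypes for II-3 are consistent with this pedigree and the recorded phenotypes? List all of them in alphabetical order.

II-3 ∈ {Hh LL Zz, Hh Ll Zz}

H/I-1 un ·: hh
H/I-2 aff ·: Hh|HH
H/II-1 aff I-1×I-2: Hh
H/II-2 aff ·: Hh|HH
H/II-3 aff I-1×I-2: Hh
H/III-1 aff II-2×II-1: Hh|HH
H/III-2 aff II-2×II-1: Hh|HH
⇒ H over [I-1,I-2,II-1,II-2,II-3,III-1,III-2]: 16 consistent
L/I-1 aff ·: Ll|LL
L/I-2 aff ·: Ll|LL
L/II-1 aff I-1×I-2: Ll
L/II-2 un ·: ll
L/II-3 aff I-1×I-2: Ll|LL
L/III-1 un II-2×II-1: ll
L/III-2 ? II-2×II-1: ll|Ll
⇒ L over [I-1,I-2,II-1,II-2,II-3,III-1,III-2]: 12 consistent
Z/I-1 un ·: zz
Z/I-2 aff ·: Zz
Z/II-1 un I-1×I-2: zz
Z/II-2 un ·: zz
Z/II-3 aff I-1×I-2: Zz
Z/III-1 un II-2×II-1: zz
Z/III-2 un II-2×II-1: zz
⇒ Z over [I-1,I-2,II-1,II-2,II-3,III-1,III-2]: 1 consistent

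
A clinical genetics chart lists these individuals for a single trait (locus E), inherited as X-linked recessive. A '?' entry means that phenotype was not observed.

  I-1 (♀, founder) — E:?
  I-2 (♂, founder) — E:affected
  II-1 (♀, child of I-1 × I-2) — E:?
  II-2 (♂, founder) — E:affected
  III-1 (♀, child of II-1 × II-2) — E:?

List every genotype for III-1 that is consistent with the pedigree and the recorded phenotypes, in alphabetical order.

E/I-1 ? ·: X^EX^E|X^EX^e|X^eX^e
E/I-2 aff ·: X^eY
E/II-1 ? I-1×I-2: X^EX^e|X^eX^e
E/II-2 aff ·: X^eY
E/III-1 ? II-1×II-2: X^EX^e|X^eX^e
⇒ E over [I-1,I-2,II-1,II-2,III-1]: 6 consistent

III-1 ∈ {X^EX^e, X^eX^e}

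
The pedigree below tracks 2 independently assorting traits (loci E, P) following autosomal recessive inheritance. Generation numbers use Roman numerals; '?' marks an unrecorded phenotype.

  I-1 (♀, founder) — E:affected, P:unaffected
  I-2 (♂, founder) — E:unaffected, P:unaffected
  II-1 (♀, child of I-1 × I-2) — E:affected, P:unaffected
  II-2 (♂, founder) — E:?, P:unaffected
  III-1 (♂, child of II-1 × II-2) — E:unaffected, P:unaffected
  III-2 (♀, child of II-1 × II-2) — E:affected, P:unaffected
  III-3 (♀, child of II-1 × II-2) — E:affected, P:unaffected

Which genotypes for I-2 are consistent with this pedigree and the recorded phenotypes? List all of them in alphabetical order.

I-2 ∈ {Ee PP, Ee Pp}

E/I-1 aff ·: ee
E/I-2 un ·: Ee
E/II-1 aff I-1×I-2: ee
E/II-2 ? ·: Ee
E/III-1 un II-1×II-2: Ee
E/III-2 aff II-1×II-2: ee
E/III-3 aff II-1×II-2: ee
⇒ E over [I-1,I-2,II-1,II-2,III-1,III-2,III-3]: 1 consistent
P/I-1 un ·: PP|Pp
P/I-2 un ·: PP|Pp
P/II-1 un I-1×I-2: PP|Pp
P/II-2 un ·: PP|Pp
P/III-1 un II-1×II-2: PP|Pp
P/III-2 un II-1×II-2: PP|Pp
P/III-3 un II-1×II-2: PP|Pp
⇒ P over [I-1,I-2,II-1,II-2,III-1,III-2,III-3]: 84 consistent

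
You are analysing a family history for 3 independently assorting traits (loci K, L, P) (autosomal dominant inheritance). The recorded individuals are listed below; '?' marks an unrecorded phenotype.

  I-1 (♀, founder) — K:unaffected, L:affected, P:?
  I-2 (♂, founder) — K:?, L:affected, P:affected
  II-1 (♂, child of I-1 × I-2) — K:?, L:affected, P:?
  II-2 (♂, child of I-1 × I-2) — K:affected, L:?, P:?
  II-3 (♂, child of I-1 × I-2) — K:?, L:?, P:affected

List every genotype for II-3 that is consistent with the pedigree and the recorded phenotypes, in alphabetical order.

II-3 ∈ {Kk LL PP, Kk LL Pp, Kk Ll PP, Kk Ll Pp, Kk ll PP, Kk ll Pp, kk LL PP, kk LL Pp, kk Ll PP, kk Ll Pp, kk ll PP, kk ll Pp}

K/I-1 un ·: kk
K/I-2 ? ·: Kk|KK
K/II-1 ? I-1×I-2: kk|Kk
K/II-2 aff I-1×I-2: Kk
K/II-3 ? I-1×I-2: kk|Kk
⇒ K over [I-1,I-2,II-1,II-2,II-3]: 5 consistent
L/I-1 aff ·: Ll|LL
L/I-2 aff ·: Ll|LL
L/II-1 aff I-1×I-2: Ll|LL
L/II-2 ? I-1×I-2: ll|Ll|LL
L/II-3 ? I-1×I-2: ll|Ll|LL
⇒ L over [I-1,I-2,II-1,II-2,II-3]: 35 consistent
P/I-1 ? ·: pp|Pp|PP
P/I-2 aff ·: Pp|PP
P/II-1 ? I-1×I-2: pp|Pp|PP
P/II-2 ? I-1×I-2: pp|Pp|PP
P/II-3 aff I-1×I-2: Pp|PP
⇒ P over [I-1,I-2,II-1,II-2,II-3]: 40 consistent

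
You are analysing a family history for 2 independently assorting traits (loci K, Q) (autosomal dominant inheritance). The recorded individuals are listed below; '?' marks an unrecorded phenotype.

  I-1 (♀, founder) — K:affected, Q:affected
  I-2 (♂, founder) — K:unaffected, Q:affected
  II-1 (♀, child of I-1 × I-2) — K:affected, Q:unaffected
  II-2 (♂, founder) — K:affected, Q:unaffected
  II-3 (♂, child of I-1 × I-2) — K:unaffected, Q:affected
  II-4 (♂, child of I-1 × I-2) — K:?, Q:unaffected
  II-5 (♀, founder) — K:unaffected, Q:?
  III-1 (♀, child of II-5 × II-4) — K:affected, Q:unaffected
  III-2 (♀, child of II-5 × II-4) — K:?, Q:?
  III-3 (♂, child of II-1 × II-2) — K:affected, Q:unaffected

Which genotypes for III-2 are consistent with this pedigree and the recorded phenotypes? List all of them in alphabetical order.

K/I-1 aff ·: Kk
K/I-2 un ·: kk
K/II-1 aff I-1×I-2: Kk
K/II-2 aff ·: Kk|KK
K/II-3 un I-1×I-2: kk
K/II-4 ? I-1×I-2: Kk
K/II-5 un ·: kk
K/III-1 aff II-5×II-4: Kk
K/III-2 ? II-5×II-4: kk|Kk
K/III-3 aff II-1×II-2: Kk|KK
⇒ K over [I-1,I-2,II-1,II-2,II-3,II-4,II-5,III-1,III-2,III-3]: 8 consistent
Q/I-1 aff ·: Qq
Q/I-2 aff ·: Qq
Q/II-1 un I-1×I-2: qq
Q/II-2 un ·: qq
Q/II-3 aff I-1×I-2: Qq|QQ
Q/II-4 un I-1×I-2: qq
Q/II-5 ? ·: qq|Qq
Q/III-1 un II-5×II-4: qq
Q/III-2 ? II-5×II-4: qq|Qq
Q/III-3 un II-1×II-2: qq
⇒ Q over [I-1,I-2,II-1,II-2,II-3,II-4,II-5,III-1,III-2,III-3]: 6 consistent

III-2 ∈ {Kk Qq, Kk qq, kk Qq, kk qq}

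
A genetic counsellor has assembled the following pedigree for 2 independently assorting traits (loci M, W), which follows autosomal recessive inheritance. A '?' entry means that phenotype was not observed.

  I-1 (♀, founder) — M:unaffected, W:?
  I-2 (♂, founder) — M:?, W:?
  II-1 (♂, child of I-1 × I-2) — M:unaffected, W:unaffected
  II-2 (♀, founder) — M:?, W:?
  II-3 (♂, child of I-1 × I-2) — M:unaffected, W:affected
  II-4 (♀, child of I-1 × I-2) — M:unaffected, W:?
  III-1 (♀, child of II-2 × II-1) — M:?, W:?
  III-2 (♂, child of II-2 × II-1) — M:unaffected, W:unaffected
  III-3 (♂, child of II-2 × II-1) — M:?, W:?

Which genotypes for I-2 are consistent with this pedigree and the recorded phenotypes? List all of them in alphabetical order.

M/I-1 un ·: MM|Mm
M/I-2 ? ·: MM|Mm|mm
M/II-1 un I-1×I-2: MM|Mm
M/II-2 ? ·: MM|Mm|mm
M/II-3 un I-1×I-2: MM|Mm
M/II-4 un I-1×I-2: MM|Mm
M/III-1 ? II-2×II-1: MM|Mm|mm
M/III-2 un II-2×II-1: MM|Mm
M/III-3 ? II-2×II-1: MM|Mm|mm
⇒ M over [I-1,I-2,II-1,II-2,II-3,II-4,III-1,III-2,III-3]: 550 consistent
W/I-1 ? ·: Ww|ww
W/I-2 ? ·: Ww|ww
W/II-1 un I-1×I-2: WW|Ww
W/II-2 ? ·: WW|Ww|ww
W/II-3 aff I-1×I-2: ww
W/II-4 ? I-1×I-2: WW|Ww|ww
W/III-1 ? II-2×II-1: WW|Ww|ww
W/III-2 un II-2×II-1: WW|Ww
W/III-3 ? II-2×II-1: WW|Ww|ww
⇒ W over [I-1,I-2,II-1,II-2,II-3,II-4,III-1,III-2,III-3]: 240 consistent

I-2 ∈ {MM Ww, MM ww, Mm Ww, Mm ww, mm Ww, mm ww}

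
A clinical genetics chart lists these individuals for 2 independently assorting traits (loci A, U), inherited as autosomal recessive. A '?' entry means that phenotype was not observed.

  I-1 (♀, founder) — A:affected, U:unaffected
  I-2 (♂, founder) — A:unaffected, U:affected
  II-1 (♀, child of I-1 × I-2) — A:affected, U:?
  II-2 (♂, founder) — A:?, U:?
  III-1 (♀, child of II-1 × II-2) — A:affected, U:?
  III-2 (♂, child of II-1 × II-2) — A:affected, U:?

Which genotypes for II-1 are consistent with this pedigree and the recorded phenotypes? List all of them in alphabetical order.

II-1 ∈ {aa Uu, aa uu}

A/I-1 aff ·: aa
A/I-2 un ·: Aa
A/II-1 aff I-1×I-2: aa
A/II-2 ? ·: Aa|aa
A/III-1 aff II-1×II-2: aa
A/III-2 aff II-1×II-2: aa
⇒ A over [I-1,I-2,II-1,II-2,III-1,III-2]: 2 consistent
U/I-1 un ·: UU|Uu
U/I-2 aff ·: uu
U/II-1 ? I-1×I-2: Uu|uu
U/II-2 ? ·: UU|Uu|uu
U/III-1 ? II-1×II-2: UU|Uu|uu
U/III-2 ? II-1×II-2: UU|Uu|uu
⇒ U over [I-1,I-2,II-1,II-2,III-1,III-2]: 40 consistent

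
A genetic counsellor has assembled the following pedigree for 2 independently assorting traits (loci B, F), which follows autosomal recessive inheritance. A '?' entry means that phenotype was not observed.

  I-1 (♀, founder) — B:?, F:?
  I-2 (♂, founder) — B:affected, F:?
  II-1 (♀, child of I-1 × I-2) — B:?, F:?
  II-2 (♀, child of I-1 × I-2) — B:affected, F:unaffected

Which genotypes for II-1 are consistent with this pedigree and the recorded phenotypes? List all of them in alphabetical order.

II-1 ∈ {Bb FF, Bb Ff, Bb ff, bb FF, bb Ff, bb ff}

B/I-1 ? ·: Bb|bb
B/I-2 aff ·: bb
B/II-1 ? I-1×I-2: Bb|bb
B/II-2 aff I-1×I-2: bb
⇒ B over [I-1,I-2,II-1,II-2]: 3 consistent
F/I-1 ? ·: FF|Ff|ff
F/I-2 ? ·: FF|Ff|ff
F/II-1 ? I-1×I-2: FF|Ff|ff
F/II-2 un I-1×I-2: FF|Ff
⇒ F over [I-1,I-2,II-1,II-2]: 21 consistent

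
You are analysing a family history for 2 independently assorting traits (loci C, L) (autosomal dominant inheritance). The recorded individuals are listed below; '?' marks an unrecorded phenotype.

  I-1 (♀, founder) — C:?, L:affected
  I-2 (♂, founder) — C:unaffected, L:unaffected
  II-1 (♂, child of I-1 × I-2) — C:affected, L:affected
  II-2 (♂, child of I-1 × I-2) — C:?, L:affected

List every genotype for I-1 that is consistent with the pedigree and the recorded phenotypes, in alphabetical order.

C/I-1 ? ·: Cc|CC
C/I-2 un ·: cc
C/II-1 aff I-1×I-2: Cc
C/II-2 ? I-1×I-2: cc|Cc
⇒ C over [I-1,I-2,II-1,II-2]: 3 consistent
L/I-1 aff ·: Ll|LL
L/I-2 un ·: ll
L/II-1 aff I-1×I-2: Ll
L/II-2 aff I-1×I-2: Ll
⇒ L over [I-1,I-2,II-1,II-2]: 2 consistent

I-1 ∈ {CC LL, CC Ll, Cc LL, Cc Ll}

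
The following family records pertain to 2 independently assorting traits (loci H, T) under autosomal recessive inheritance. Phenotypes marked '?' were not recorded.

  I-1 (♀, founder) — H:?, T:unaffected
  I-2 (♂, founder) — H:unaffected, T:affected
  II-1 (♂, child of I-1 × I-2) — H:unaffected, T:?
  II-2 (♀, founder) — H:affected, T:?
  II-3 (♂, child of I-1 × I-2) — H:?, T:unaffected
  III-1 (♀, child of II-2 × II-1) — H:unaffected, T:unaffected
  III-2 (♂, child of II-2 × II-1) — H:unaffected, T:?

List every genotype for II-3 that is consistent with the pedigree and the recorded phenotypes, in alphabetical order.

II-3 ∈ {HH Tt, Hh Tt, hh Tt}

H/I-1 ? ·: HH|Hh|hh
H/I-2 un ·: HH|Hh
H/II-1 un I-1×I-2: HH|Hh
H/II-2 aff ·: hh
H/II-3 ? I-1×I-2: HH|Hh|hh
H/III-1 un II-2×II-1: Hh
H/III-2 un II-2×II-1: Hh
⇒ H over [I-1,I-2,II-1,II-2,II-3,III-1,III-2]: 18 consistent
T/I-1 un ·: TT|Tt
T/I-2 aff ·: tt
T/II-1 ? I-1×I-2: Tt|tt
T/II-2 ? ·: TT|Tt|tt
T/II-3 un I-1×I-2: Tt
T/III-1 un II-2×II-1: TT|Tt
T/III-2 ? II-2×II-1: TT|Tt|tt
⇒ T over [I-1,I-2,II-1,II-2,II-3,III-1,III-2]: 27 consistent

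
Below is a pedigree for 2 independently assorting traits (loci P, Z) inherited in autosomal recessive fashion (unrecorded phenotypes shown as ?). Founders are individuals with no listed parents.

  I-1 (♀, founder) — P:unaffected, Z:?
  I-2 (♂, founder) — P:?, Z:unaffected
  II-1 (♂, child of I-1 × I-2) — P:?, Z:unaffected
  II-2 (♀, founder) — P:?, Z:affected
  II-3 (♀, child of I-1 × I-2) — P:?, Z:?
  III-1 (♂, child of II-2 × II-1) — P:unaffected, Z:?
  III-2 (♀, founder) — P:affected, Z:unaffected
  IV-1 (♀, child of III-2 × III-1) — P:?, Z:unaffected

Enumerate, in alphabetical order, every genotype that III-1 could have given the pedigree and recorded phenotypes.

III-1 ∈ {PP Zz, PP zz, Pp Zz, Pp zz}

P/I-1 un ·: PP|Pp
P/I-2 ? ·: PP|Pp|pp
P/II-1 ? I-1×I-2: PP|Pp|pp
P/II-2 ? ·: PP|Pp|pp
P/II-3 ? I-1×I-2: PP|Pp|pp
P/III-1 un II-2×II-1: PP|Pp
P/III-2 aff ·: pp
P/IV-1 ? III-2×III-1: Pp|pp
⇒ P over [I-1,I-2,II-1,II-2,II-3,III-1,III-2,IV-1]: 148 consistent
Z/I-1 ? ·: ZZ|Zz|zz
Z/I-2 un ·: ZZ|Zz
Z/II-1 un I-1×I-2: ZZ|Zz
Z/II-2 aff ·: zz
Z/II-3 ? I-1×I-2: ZZ|Zz|zz
Z/III-1 ? II-2×II-1: Zz|zz
Z/III-2 un ·: ZZ|Zz
Z/IV-1 un III-2×III-1: ZZ|Zz
⇒ Z over [I-1,I-2,II-1,II-2,II-3,III-1,III-2,IV-1]: 92 consistent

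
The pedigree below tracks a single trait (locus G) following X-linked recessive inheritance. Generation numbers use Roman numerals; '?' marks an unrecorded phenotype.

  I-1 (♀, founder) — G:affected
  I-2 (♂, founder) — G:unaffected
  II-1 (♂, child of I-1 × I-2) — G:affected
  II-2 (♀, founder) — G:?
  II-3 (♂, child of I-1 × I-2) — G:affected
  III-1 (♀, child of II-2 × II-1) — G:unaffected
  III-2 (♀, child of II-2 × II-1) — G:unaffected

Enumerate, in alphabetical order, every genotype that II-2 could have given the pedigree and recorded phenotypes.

II-2 ∈ {X^GX^G, X^GX^g}

G/I-1 aff ·: X^gX^g
G/I-2 un ·: X^GY
G/II-1 aff I-1×I-2: X^gY
G/II-2 ? ·: X^GX^G|X^GX^g
G/II-3 aff I-1×I-2: X^gY
G/III-1 un II-2×II-1: X^GX^g
G/III-2 un II-2×II-1: X^GX^g
⇒ G over [I-1,I-2,II-1,II-2,II-3,III-1,III-2]: 2 consistent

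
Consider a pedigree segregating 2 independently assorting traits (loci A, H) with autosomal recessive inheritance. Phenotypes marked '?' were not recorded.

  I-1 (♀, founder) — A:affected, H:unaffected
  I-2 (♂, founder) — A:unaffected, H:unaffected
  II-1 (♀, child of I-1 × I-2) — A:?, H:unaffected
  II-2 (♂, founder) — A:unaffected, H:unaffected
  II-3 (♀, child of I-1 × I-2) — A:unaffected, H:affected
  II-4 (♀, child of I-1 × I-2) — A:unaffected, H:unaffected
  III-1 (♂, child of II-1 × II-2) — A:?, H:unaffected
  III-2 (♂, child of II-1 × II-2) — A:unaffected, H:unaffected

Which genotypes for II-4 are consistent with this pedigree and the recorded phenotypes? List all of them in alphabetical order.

II-4 ∈ {Aa HH, Aa Hh}

A/I-1 aff ·: aa
A/I-2 un ·: AA|Aa
A/II-1 ? I-1×I-2: Aa|aa
A/II-2 un ·: AA|Aa
A/II-3 un I-1×I-2: Aa
A/II-4 un I-1×I-2: Aa
A/III-1 ? II-1×II-2: AA|Aa|aa
A/III-2 un II-1×II-2: AA|Aa
⇒ A over [I-1,I-2,II-1,II-2,II-3,II-4,III-1,III-2]: 23 consistent
H/I-1 un ·: Hh
H/I-2 un ·: Hh
H/II-1 un I-1×I-2: HH|Hh
H/II-2 un ·: HH|Hh
H/II-3 aff I-1×I-2: hh
H/II-4 un I-1×I-2: HH|Hh
H/III-1 un II-1×II-2: HH|Hh
H/III-2 un II-1×II-2: HH|Hh
⇒ H over [I-1,I-2,II-1,II-2,II-3,II-4,III-1,III-2]: 26 consistent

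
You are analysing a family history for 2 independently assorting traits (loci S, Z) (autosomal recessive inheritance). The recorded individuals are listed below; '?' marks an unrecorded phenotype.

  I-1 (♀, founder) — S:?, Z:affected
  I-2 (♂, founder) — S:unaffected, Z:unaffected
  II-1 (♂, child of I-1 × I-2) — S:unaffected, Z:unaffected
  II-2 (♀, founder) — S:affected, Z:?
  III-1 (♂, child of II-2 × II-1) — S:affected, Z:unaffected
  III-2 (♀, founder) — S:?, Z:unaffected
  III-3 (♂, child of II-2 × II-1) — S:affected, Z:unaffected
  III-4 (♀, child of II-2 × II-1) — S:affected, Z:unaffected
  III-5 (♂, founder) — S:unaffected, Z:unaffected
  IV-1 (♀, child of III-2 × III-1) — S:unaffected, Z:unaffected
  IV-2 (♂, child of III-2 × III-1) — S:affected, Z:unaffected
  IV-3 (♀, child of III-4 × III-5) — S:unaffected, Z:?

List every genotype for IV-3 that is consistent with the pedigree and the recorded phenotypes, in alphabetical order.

S/I-1 ? ·: SS|Ss|ss
S/I-2 un ·: SS|Ss
S/II-1 un I-1×I-2: Ss
S/II-2 aff ·: ss
S/III-1 aff II-2×II-1: ss
S/III-2 ? ·: Ss
S/III-3 aff II-2×II-1: ss
S/III-4 aff II-2×II-1: ss
S/III-5 un ·: SS|Ss
S/IV-1 un III-2×III-1: Ss
S/IV-2 aff III-2×III-1: ss
S/IV-3 un III-4×III-5: Ss
⇒ S over [I-1,I-2,II-1,II-2,III-1,III-2,III-3,III-4,III-5,IV-1,IV-2,IV-3]: 10 consistent
Z/I-1 aff ·: zz
Z/I-2 un ·: ZZ|Zz
Z/II-1 un I-1×I-2: Zz
Z/II-2 ? ·: ZZ|Zz|zz
Z/III-1 un II-2×II-1: ZZ|Zz
Z/III-2 un ·: ZZ|Zz
Z/III-3 un II-2×II-1: ZZ|Zz
Z/III-4 un II-2×II-1: ZZ|Zz
Z/III-5 un ·: ZZ|Zz
Z/IV-1 un III-2×III-1: ZZ|Zz
Z/IV-2 un III-2×III-1: ZZ|Zz
Z/IV-3 ? III-4×III-5: ZZ|Zz|zz
⇒ Z over [I-1,I-2,II-1,II-2,III-1,III-2,III-3,III-4,III-5,IV-1,IV-2,IV-3]: 912 consistent

IV-3 ∈ {Ss ZZ, Ss Zz, Ss zz}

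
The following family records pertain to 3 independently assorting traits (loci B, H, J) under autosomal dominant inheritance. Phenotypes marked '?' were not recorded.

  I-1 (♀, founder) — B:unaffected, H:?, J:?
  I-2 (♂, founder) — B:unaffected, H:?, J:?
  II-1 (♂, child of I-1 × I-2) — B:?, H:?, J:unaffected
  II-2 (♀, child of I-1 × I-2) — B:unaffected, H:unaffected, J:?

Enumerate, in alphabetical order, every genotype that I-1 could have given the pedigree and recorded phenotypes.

B/I-1 un ·: bb
B/I-2 un ·: bb
B/II-1 ? I-1×I-2: bb
B/II-2 un I-1×I-2: bb
⇒ B over [I-1,I-2,II-1,II-2]: 1 consistent
H/I-1 ? ·: hh|Hh
H/I-2 ? ·: hh|Hh
H/II-1 ? I-1×I-2: hh|Hh|HH
H/II-2 un I-1×I-2: hh
⇒ H over [I-1,I-2,II-1,II-2]: 8 consistent
J/I-1 ? ·: jj|Jj
J/I-2 ? ·: jj|Jj
J/II-1 un I-1×I-2: jj
J/II-2 ? I-1×I-2: jj|Jj|JJ
⇒ J over [I-1,I-2,II-1,II-2]: 8 consistent

I-1 ∈ {bb Hh Jj, bb Hh jj, bb hh Jj, bb hh jj}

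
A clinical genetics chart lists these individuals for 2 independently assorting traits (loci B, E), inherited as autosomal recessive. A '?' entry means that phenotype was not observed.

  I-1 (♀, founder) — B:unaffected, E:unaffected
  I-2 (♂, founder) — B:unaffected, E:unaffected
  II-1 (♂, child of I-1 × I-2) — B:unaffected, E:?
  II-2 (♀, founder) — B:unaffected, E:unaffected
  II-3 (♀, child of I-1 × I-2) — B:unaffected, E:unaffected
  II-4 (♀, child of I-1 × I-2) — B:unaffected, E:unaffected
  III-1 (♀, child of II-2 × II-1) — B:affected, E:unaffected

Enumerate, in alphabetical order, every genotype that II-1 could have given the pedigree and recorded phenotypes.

II-1 ∈ {Bb EE, Bb Ee, Bb ee}

B/I-1 un ·: BB|Bb
B/I-2 un ·: BB|Bb
B/II-1 un I-1×I-2: Bb
B/II-2 un ·: Bb
B/II-3 un I-1×I-2: BB|Bb
B/II-4 un I-1×I-2: BB|Bb
B/III-1 aff II-2×II-1: bb
⇒ B over [I-1,I-2,II-1,II-2,II-3,II-4,III-1]: 12 consistent
E/I-1 un ·: EE|Ee
E/I-2 un ·: EE|Ee
E/II-1 ? I-1×I-2: EE|Ee|ee
E/II-2 un ·: EE|Ee
E/II-3 un I-1×I-2: EE|Ee
E/II-4 un I-1×I-2: EE|Ee
E/III-1 un II-2×II-1: EE|Ee
⇒ E over [I-1,I-2,II-1,II-2,II-3,II-4,III-1]: 95 consistent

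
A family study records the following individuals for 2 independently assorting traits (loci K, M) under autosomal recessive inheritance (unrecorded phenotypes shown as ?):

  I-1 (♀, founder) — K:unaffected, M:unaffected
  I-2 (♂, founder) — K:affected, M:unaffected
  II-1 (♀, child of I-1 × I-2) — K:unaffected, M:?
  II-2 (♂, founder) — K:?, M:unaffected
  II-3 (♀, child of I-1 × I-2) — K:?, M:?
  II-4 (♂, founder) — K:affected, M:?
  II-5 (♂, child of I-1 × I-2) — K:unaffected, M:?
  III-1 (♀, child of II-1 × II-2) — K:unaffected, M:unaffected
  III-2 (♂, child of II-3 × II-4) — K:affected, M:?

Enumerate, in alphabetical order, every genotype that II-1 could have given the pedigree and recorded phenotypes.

K/I-1 un ·: KK|Kk
K/I-2 aff ·: kk
K/II-1 un I-1×I-2: Kk
K/II-2 ? ·: KK|Kk|kk
K/II-3 ? I-1×I-2: Kk|kk
K/II-4 aff ·: kk
K/II-5 un I-1×I-2: Kk
K/III-1 un II-1×II-2: KK|Kk
K/III-2 aff II-3×II-4: kk
⇒ K over [I-1,I-2,II-1,II-2,II-3,II-4,II-5,III-1,III-2]: 15 consistent
M/I-1 un ·: MM|Mm
M/I-2 un ·: MM|Mm
M/II-1 ? I-1×I-2: MM|Mm|mm
M/II-2 un ·: MM|Mm
M/II-3 ? I-1×I-2: MM|Mm|mm
M/II-4 ? ·: MM|Mm|mm
M/II-5 ? I-1×I-2: MM|Mm|mm
M/III-1 un II-1×II-2: MM|Mm
M/III-2 ? II-3×II-4: MM|Mm|mm
⇒ M over [I-1,I-2,II-1,II-2,II-3,II-4,II-5,III-1,III-2]: 725 consistent

II-1 ∈ {Kk MM, Kk Mm, Kk mm}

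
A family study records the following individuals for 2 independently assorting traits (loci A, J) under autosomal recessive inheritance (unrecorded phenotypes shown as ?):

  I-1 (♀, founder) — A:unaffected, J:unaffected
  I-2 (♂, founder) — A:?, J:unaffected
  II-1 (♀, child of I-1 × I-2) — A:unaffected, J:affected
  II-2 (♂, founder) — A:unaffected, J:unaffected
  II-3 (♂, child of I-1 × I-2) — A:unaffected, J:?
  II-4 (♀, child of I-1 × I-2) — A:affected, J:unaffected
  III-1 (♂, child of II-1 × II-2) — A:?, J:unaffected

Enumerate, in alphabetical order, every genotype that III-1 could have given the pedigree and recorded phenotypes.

A/I-1 un ·: Aa
A/I-2 ? ·: Aa|aa
A/II-1 un I-1×I-2: AA|Aa
A/II-2 un ·: AA|Aa
A/II-3 un I-1×I-2: AA|Aa
A/II-4 aff I-1×I-2: aa
A/III-1 ? II-1×II-2: AA|Aa|aa
⇒ A over [I-1,I-2,II-1,II-2,II-3,II-4,III-1]: 21 consistent
J/I-1 un ·: Jj
J/I-2 un ·: Jj
J/II-1 aff I-1×I-2: jj
J/II-2 un ·: JJ|Jj
J/II-3 ? I-1×I-2: JJ|Jj|jj
J/II-4 un I-1×I-2: JJ|Jj
J/III-1 un II-1×II-2: Jj
⇒ J over [I-1,I-2,II-1,II-2,II-3,II-4,III-1]: 12 consistent

III-1 ∈ {AA Jj, Aa Jj, aa Jj}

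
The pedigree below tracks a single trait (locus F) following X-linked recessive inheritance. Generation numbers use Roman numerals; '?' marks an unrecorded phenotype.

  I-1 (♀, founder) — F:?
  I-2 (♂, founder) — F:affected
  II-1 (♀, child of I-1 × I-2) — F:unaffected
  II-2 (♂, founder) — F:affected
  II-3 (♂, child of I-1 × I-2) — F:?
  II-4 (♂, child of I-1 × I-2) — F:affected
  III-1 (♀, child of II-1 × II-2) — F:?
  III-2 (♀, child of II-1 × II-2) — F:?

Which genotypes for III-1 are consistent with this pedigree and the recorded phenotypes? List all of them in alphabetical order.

III-1 ∈ {X^FX^f, X^fX^f}

F/I-1 ? ·: X^FX^f
F/I-2 aff ·: X^fY
F/II-1 un I-1×I-2: X^FX^f
F/II-2 aff ·: X^fY
F/II-3 ? I-1×I-2: X^FY|X^fY
F/II-4 aff I-1×I-2: X^fY
F/III-1 ? II-1×II-2: X^FX^f|X^fX^f
F/III-2 ? II-1×II-2: X^FX^f|X^fX^f
⇒ F over [I-1,I-2,II-1,II-2,II-3,II-4,III-1,III-2]: 8 consistent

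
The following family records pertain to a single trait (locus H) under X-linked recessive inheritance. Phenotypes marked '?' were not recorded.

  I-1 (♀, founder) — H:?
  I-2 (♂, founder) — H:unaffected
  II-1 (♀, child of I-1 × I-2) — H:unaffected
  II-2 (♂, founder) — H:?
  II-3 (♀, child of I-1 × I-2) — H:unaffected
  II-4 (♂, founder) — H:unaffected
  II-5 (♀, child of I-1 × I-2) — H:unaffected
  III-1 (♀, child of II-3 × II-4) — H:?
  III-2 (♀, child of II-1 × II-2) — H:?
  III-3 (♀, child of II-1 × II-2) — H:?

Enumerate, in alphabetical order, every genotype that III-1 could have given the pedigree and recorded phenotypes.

H/I-1 ? ·: X^HX^H|X^HX^h|X^hX^h
H/I-2 un ·: X^HY
H/II-1 un I-1×I-2: X^HX^H|X^HX^h
H/II-2 ? ·: X^HY|X^hY
H/II-3 un I-1×I-2: X^HX^H|X^HX^h
H/II-4 un ·: X^HY
H/II-5 un I-1×I-2: X^HX^H|X^HX^h
H/III-1 ? II-3×II-4: X^HX^H|X^HX^h
H/III-2 ? II-1×II-2: X^HX^H|X^HX^h|X^hX^h
H/III-3 ? II-1×II-2: X^HX^H|X^HX^h|X^hX^h
⇒ H over [I-1,I-2,II-1,II-2,II-3,II-4,II-5,III-1,III-2,III-3]: 78 consistent

III-1 ∈ {X^HX^H, X^HX^h}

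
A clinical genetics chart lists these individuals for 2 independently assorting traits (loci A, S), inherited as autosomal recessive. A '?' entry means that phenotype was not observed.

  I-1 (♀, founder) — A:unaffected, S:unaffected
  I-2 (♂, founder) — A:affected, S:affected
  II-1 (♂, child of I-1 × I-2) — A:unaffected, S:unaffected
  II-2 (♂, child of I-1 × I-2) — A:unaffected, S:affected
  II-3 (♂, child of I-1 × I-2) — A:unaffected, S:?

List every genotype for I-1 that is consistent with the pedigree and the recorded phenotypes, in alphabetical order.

A/I-1 un ·: AA|Aa
A/I-2 aff ·: aa
A/II-1 un I-1×I-2: Aa
A/II-2 un I-1×I-2: Aa
A/II-3 un I-1×I-2: Aa
⇒ A over [I-1,I-2,II-1,II-2,II-3]: 2 consistent
S/I-1 un ·: Ss
S/I-2 aff ·: ss
S/II-1 un I-1×I-2: Ss
S/II-2 aff I-1×I-2: ss
S/II-3 ? I-1×I-2: Ss|ss
⇒ S over [I-1,I-2,II-1,II-2,II-3]: 2 consistent

I-1 ∈ {AA Ss, Aa Ss}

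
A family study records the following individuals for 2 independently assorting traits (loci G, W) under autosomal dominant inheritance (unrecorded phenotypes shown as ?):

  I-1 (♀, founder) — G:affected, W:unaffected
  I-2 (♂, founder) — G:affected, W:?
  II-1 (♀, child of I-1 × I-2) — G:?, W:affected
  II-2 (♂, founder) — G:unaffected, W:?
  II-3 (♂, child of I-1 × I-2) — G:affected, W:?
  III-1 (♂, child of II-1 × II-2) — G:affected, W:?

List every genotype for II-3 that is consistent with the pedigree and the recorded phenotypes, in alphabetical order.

II-3 ∈ {GG Ww, GG ww, Gg Ww, Gg ww}

G/I-1 aff ·: Gg|GG
G/I-2 aff ·: Gg|GG
G/II-1 ? I-1×I-2: Gg|GG
G/II-2 un ·: gg
G/II-3 aff I-1×I-2: Gg|GG
G/III-1 aff II-1×II-2: Gg
⇒ G over [I-1,I-2,II-1,II-2,II-3,III-1]: 13 consistent
W/I-1 un ·: ww
W/I-2 ? ·: Ww|WW
W/II-1 aff I-1×I-2: Ww
W/II-2 ? ·: ww|Ww|WW
W/II-3 ? I-1×I-2: ww|Ww
W/III-1 ? II-1×II-2: ww|Ww|WW
⇒ W over [I-1,I-2,II-1,II-2,II-3,III-1]: 21 consistent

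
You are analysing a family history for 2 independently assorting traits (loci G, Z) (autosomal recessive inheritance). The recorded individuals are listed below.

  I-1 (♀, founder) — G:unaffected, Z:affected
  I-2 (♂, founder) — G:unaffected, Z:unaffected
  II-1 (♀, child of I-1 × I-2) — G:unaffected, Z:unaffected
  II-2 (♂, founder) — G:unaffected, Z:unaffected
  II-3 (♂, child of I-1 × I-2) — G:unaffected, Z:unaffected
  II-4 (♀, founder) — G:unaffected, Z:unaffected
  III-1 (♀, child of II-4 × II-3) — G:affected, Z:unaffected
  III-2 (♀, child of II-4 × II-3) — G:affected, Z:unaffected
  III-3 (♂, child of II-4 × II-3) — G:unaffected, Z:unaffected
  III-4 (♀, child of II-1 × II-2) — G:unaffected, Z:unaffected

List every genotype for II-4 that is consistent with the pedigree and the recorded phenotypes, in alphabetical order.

G/I-1 un ·: GG|Gg
G/I-2 un ·: GG|Gg
G/II-1 un I-1×I-2: GG|Gg
G/II-2 un ·: GG|Gg
G/II-3 un I-1×I-2: Gg
G/II-4 un ·: Gg
G/III-1 aff II-4×II-3: gg
G/III-2 aff II-4×II-3: gg
G/III-3 un II-4×II-3: GG|Gg
G/III-4 un II-1×II-2: GG|Gg
⇒ G over [I-1,I-2,II-1,II-2,II-3,II-4,III-1,III-2,III-3,III-4]: 42 consistent
Z/I-1 aff ·: zz
Z/I-2 un ·: ZZ|Zz
Z/II-1 un I-1×I-2: Zz
Z/II-2 un ·: ZZ|Zz
Z/II-3 un I-1×I-2: Zz
Z/II-4 un ·: ZZ|Zz
Z/III-1 un II-4×II-3: ZZ|Zz
Z/III-2 un II-4×II-3: ZZ|Zz
Z/III-3 un II-4×II-3: ZZ|Zz
Z/III-4 un II-1×II-2: ZZ|Zz
⇒ Z over [I-1,I-2,II-1,II-2,II-3,II-4,III-1,III-2,III-3,III-4]: 128 consistent

II-4 ∈ {Gg ZZ, Gg Zz}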